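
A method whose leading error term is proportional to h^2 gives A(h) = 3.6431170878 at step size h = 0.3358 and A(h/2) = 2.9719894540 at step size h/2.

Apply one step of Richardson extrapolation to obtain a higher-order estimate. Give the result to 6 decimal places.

r = 2, so 2^r = 4.
Numerator 4·A(h/2) − A(h) = 4·2.9719894540 − 3.6431170878 = 8.2448407282
R = 8.2448407282/3 = 2.7482802427
Correction |R − A(h/2)| = 2.237e-01; gap |A(h/2) − A(h)| = 6.711e-01.

2.748280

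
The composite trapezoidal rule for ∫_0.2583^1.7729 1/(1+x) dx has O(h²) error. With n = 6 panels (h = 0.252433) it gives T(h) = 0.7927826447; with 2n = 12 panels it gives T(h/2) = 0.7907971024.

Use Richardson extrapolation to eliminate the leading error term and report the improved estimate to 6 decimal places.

0.790135

Order 2 gives 2^r = 4 and 2^r − 1 = 3.
2^2·A(h/2) = 3.1631884096; minus A(h) gives 2.3704057649.
Divide by 2^2 − 1 = 3.
2.3704057649 ÷ 3 = 0.7901352550
Correction |R − A(h/2)| = 6.618e-04; gap |A(h/2) − A(h)| = 1.986e-03.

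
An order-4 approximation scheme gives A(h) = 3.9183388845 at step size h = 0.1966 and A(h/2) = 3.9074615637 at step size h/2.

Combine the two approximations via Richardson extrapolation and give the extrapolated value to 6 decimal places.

The method has order 4: 2^4 = 16.
Weighted: 62.5193850192 − 3.9183388845 = 58.6010461347
Denominator 16 − 1 = 15.
Result: 3.9067364090

3.906736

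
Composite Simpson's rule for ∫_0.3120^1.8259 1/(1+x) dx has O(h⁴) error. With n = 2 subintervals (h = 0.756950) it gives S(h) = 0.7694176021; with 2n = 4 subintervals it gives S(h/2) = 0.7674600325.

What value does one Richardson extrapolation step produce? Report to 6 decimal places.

With r = 4 the leading error scales as h^4, so the weight is 2^4 = 16.
16 × 0.7674600325 = 12.2793605200; 12.2793605200 − 0.7694176021 = 11.5099429179
Divide by 2^4 − 1 = 15.
So the Richardson estimate is 0.7673295279.

0.767330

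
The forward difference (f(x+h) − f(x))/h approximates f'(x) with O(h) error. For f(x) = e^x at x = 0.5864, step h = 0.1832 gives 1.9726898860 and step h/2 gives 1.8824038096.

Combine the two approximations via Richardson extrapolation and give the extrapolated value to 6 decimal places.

1.792118

r = 1, so 2^r = 2.
2^1·A(h/2) = 3.7648076192; minus A(h) gives 1.7921177332.
Denominator 2 − 1 = 1.
1.7921177332 ÷ 1 = 1.7921177332
Correction |R − A(h/2)| = 9.029e-02; gap |A(h/2) − A(h)| = 9.029e-02.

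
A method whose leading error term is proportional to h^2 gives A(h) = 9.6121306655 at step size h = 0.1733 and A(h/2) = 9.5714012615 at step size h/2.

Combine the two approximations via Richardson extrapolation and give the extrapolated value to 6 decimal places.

r = 2, so 2^r = 4.
2^2·A(h/2) = 38.2856050460; minus A(h) gives 28.6734743805.
R = 28.6734743805/3 = 9.5578247935

9.557825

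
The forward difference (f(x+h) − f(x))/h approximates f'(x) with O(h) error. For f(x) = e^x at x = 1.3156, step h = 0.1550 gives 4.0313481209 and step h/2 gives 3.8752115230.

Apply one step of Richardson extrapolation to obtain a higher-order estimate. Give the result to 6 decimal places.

3.719075

Order 1 gives 2^r = 2 and 2^r − 1 = 1.
2*3.8752115230 = 7.7504230460; subtract 4.0313481209 → 3.7190749251
Divide by 2^1 − 1 = 1.
So the Richardson estimate is 3.7190749251.
Shift from A(h/2): −0.1561365979.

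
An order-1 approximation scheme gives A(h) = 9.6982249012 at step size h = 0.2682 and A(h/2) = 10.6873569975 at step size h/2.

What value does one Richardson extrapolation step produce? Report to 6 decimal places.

Leading term ∝ h^1; use weight 2 = 2^1.
Numerator 2×A(h/2) − A(h) = 2×10.6873569975 − 9.6982249012 = 11.6764890938
Divide by 2^1 − 1 = 1.
Result: 11.6764890938

11.676489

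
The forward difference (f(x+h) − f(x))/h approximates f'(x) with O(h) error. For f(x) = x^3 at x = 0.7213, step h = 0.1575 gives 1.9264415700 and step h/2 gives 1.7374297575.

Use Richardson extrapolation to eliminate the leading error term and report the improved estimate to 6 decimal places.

r = 1, so 2^r = 2.
Numerator 2×A(h/2) − A(h) = 2×1.7374297575 − 1.9264415700 = 1.5484179450
Divide by 2^1 − 1 = 1.
Result: 1.5484179450

1.548418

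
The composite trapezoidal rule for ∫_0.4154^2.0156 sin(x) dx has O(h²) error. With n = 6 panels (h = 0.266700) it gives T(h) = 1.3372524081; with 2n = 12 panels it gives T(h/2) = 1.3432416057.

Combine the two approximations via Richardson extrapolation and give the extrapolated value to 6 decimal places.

r = 2: numerator weight 4, denominator 3.
4*1.3432416057 = 5.3729664228; 5.3729664228 − 1.3372524081 = 4.0357140147
Divide by 2^2 − 1 = 3.
(4*1.3432416057 − 1.3372524081)/(4 − 1) = 1.3452380049

1.345238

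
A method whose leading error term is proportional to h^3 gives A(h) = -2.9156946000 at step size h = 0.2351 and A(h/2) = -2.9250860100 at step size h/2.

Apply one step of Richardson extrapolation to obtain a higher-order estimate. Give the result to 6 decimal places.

The method has order 3: 2^3 = 8.
Weighted: (-23.4006880800) − (-2.9156946000) = -20.4849934800
Divide by 2^3 − 1 = 7.
(8×(-2.9250860100) − (-2.9156946000))/(8 − 1) = -2.9264276400

-2.926428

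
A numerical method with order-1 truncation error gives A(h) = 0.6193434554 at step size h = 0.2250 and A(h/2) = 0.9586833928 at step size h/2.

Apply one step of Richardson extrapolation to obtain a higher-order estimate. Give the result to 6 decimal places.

The method has order 1: 2^1 = 2.
2*0.9586833928 = 1.9173667856; 1.9173667856 − 0.6193434554 = 1.2980233302
Denominator 2 − 1 = 1.
1.2980233302 ÷ 1 = 1.2980233302
Gap between inputs: 3.393e-01; correction applied: +0.3393399374.

1.298023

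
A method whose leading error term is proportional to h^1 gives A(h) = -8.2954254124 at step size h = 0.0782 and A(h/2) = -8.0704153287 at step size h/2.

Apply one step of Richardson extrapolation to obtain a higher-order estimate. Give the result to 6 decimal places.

Order 1 gives 2^r = 2 and 2^r − 1 = 1.
2 × (-8.0704153287) = -16.1408306574; (-16.1408306574) − (-8.2954254124) = -7.8454052450
(-7.8454052450) ÷ 1 = -7.8454052450

-7.845405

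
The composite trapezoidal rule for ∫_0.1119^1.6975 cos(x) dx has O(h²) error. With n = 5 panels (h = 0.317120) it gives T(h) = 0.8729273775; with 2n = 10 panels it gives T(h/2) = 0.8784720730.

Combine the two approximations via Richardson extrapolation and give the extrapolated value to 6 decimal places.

0.880320

Leading term ∝ h^2; use weight 4 = 2^2.
Difference of the inputs: 0.8784720730 − 0.8729273775 = 0.0055446955
Correction (A(h/2) − A(h))/(4 − 1) = 0.0055446955/3 = 0.0018482318
R = A(h/2) + (A(h/2) − A(h))/3 = 0.8784720730 + 0.0018482318 = 0.8803203048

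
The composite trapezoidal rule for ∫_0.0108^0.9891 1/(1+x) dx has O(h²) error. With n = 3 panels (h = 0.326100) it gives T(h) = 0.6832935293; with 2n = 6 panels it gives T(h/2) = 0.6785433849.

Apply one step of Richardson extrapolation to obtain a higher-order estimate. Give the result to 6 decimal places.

0.676960

The method has order 2: 2^2 = 4.
Numerator 4×A(h/2) − A(h) = 4×0.6785433849 − 0.6832935293 = 2.0308800103
2.0308800103 ÷ 3 = 0.6769600034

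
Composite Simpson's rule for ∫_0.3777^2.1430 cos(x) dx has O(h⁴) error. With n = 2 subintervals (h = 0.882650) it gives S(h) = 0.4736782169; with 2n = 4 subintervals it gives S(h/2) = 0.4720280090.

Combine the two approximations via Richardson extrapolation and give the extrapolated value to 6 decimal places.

With r = 4 the leading error scales as h^4, so the weight is 2^4 = 16.
16 × 0.4720280090 = 7.5524481440; 7.5524481440 − 0.4736782169 = 7.0787699271
Denominator 16 − 1 = 15.
(16 × 0.4720280090 − 0.4736782169)/(16 − 1) = 0.4719179951
Correction |R − A(h/2)| = 1.100e-04; gap |A(h/2) − A(h)| = 1.650e-03.

0.471918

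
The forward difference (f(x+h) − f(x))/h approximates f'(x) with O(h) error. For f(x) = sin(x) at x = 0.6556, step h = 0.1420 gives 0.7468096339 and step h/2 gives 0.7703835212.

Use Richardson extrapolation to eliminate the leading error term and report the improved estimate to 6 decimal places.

0.793957

The method has order 1: 2^1 = 2.
Difference of the inputs: 0.7703835212 − 0.7468096339 = 0.0235738873
Correction (A(h/2) − A(h))/(2 − 1) = 0.0235738873/1 = 0.0235738873
R = A(h/2) + (A(h/2) − A(h))/1 = 0.7703835212 + 0.0235738873 = 0.7939574085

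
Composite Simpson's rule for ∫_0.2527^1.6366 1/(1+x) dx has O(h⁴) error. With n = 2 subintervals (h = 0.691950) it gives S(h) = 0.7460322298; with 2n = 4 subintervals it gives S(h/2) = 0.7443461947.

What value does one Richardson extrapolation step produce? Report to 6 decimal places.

r = 4, so 2^r = 16.
16 × 0.7443461947 = 11.9095391152; 11.9095391152 − 0.7460322298 = 11.1635068854
Divide by 2^4 − 1 = 15.
Extrapolated: 11.1635068854 / 15 = 0.7442337924
Shift from A(h/2): −0.0001124023.

0.744234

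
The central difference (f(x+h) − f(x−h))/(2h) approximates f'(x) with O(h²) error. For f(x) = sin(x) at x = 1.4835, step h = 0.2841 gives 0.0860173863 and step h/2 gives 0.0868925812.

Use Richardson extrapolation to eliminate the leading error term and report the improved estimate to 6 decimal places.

Leading term ∝ h^2; use weight 4 = 2^2.
Top: 4(0.0868925812) − (0.0860173863) = 0.2615529385
Denominator 4 − 1 = 3.
So the Richardson estimate is 0.0871843128.
Correction |R − A(h/2)| = 2.917e-04; gap |A(h/2) − A(h)| = 8.752e-04.

0.087184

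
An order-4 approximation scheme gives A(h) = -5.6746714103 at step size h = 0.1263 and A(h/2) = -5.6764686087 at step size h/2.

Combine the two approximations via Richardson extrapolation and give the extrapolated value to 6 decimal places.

-5.676588

Order 4 gives 2^r = 16 and 2^r − 1 = 15.
16 × (-5.6764686087) − (-5.6746714103) = -85.1488263289
R = (-85.1488263289)/15 = -5.6765884219
Correction |R − A(h/2)| = 1.198e-04; gap |A(h/2) − A(h)| = 1.797e-03.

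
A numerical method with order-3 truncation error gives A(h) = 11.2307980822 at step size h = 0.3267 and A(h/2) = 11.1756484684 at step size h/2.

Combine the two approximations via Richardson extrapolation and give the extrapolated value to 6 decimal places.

11.167770

Leading term ∝ h^3; use weight 8 = 2^3.
A(h/2) − A(h) = 11.1756484684 − 11.2307980822 = -0.0551496138
Correction (A(h/2) − A(h))/(8 − 1) = (-0.0551496138)/7 = -0.0078785163
R = 11.1756484684 − 0.0078785163 = 11.1677699521
Correction |R − A(h/2)| = 7.879e-03; gap |A(h/2) − A(h)| = 5.515e-02.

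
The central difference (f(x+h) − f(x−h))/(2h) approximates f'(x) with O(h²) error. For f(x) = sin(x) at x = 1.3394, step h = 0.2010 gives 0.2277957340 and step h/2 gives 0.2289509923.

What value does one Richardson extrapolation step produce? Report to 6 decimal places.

r = 2, so 2^r = 4.
4 × 0.2289509923 = 0.9158039692; 0.9158039692 − 0.2277957340 = 0.6880082352
(4 × 0.2289509923 − 0.2277957340)/(4 − 1) = 0.2293360784
Shift from A(h/2): +0.0003850861.

0.229336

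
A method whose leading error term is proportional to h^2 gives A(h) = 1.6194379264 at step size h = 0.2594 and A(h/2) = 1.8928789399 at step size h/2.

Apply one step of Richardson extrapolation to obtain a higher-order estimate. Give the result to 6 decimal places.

1.984026

Method order is 2; weight 2^2 = 4.
A(h/2) − A(h) = 1.8928789399 − 1.6194379264 = 0.2734410135
Correction (A(h/2) − A(h))/(4 − 1) = 0.2734410135/3 = 0.0911470045
R = 1.8928789399 + 0.0911470045 = 1.9840259444
Shift from A(h/2): +0.0911470045.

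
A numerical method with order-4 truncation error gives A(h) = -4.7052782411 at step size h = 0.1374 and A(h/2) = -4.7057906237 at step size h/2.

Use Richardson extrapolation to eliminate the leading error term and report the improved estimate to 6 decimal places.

Error is O(h^4); halving h shrinks it by 2^4 = 16.
A(h/2) − A(h) = -4.7057906237 − (-4.7052782411) = -0.0005123826
Correction (A(h/2) − A(h))/(16 − 1) = (-0.0005123826)/15 = -0.0000341588
R = A(h/2) + (A(h/2) − A(h))/15 = -4.7057906237 − 0.0000341588 = -4.7058247825

-4.705825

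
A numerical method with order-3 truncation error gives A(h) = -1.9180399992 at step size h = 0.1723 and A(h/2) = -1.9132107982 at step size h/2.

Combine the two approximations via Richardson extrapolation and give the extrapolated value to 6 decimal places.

r = 3: numerator weight 8, denominator 7.
Weighted: (-15.3056863856) − (-1.9180399992) = -13.3876463864
(8·(-1.9132107982) − (-1.9180399992))/(8 − 1) = -1.9125209123

-1.912521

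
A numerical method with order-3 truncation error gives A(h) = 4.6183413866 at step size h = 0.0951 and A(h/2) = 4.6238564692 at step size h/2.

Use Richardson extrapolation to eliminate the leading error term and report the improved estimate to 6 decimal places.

4.624644

With r = 3 the leading error scales as h^3, so the weight is 2^3 = 8.
2^3*A(h/2) = 36.9908517536; minus A(h) gives 32.3725103670.
(8*4.6238564692 − 4.6183413866)/(8 − 1) = 4.6246443381
Gap between inputs: 5.515e-03; correction applied: +0.0007878689.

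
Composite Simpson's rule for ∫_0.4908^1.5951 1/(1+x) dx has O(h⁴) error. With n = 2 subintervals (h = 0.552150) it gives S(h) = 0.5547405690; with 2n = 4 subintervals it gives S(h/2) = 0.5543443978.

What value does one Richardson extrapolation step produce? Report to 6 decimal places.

0.554318

Leading term ∝ h^4; use weight 16 = 2^4.
Difference of the inputs: 0.5543443978 − 0.5547405690 = -0.0003961712
Divide by 2^4 − 1 = 15: (-0.0003961712)/15 = -0.0000264114
R = 0.5543443978 − 0.0000264114 = 0.5543179864
Correction |R − A(h/2)| = 2.641e-05; gap |A(h/2) − A(h)| = 3.962e-04.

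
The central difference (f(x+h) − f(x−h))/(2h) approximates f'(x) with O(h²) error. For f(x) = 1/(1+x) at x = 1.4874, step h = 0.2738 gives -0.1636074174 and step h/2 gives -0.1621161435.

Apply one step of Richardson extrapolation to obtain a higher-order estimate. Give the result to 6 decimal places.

-0.161619

Leading term ∝ h^2; use weight 4 = 2^2.
Top: 4(-0.1621161435) − (-0.1636074174) = -0.4848571566
R = (-0.4848571566)/3 = -0.1616190522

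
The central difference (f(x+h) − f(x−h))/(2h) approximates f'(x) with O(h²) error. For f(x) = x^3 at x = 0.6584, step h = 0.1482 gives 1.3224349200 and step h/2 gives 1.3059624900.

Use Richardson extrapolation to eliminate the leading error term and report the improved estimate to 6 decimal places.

The method has order 2: 2^2 = 4.
Numerator 4·A(h/2) − A(h) = 4·1.3059624900 − 1.3224349200 = 3.9014150400
Divide by 2^2 − 1 = 3.
3.9014150400 ÷ 3 = 1.3004716800

1.300472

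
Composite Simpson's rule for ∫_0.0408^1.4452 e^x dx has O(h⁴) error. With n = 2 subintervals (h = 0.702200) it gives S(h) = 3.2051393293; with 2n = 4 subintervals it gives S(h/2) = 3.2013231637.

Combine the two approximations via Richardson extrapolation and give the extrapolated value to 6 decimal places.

The method has order 4: 2^4 = 16.
16×3.2013231637 = 51.2211706192; 51.2211706192 − 3.2051393293 = 48.0160312899
Denominator 16 − 1 = 15.
So the Richardson estimate is 3.2010687527.
Gap between inputs: 3.816e-03; correction applied: −0.0002544110.

3.201069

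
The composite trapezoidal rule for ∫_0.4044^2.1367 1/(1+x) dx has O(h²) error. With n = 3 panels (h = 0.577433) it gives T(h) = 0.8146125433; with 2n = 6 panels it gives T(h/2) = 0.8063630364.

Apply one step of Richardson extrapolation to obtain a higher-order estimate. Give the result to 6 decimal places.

Method order is 2; weight 2^2 = 4.
4×0.8063630364 = 3.2254521456; 3.2254521456 − 0.8146125433 = 2.4108396023
Extrapolated: 2.4108396023 / 3 = 0.8036132008

0.803613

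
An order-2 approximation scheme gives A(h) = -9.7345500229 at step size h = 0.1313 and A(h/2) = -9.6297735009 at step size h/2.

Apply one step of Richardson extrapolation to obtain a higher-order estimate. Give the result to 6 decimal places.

Order 2 gives 2^r = 4 and 2^r − 1 = 3.
Weighted: (-38.5190940036) − (-9.7345500229) = -28.7845439807
Denominator 4 − 1 = 3.
R = (-28.7845439807)/3 = -9.5948479936

-9.594848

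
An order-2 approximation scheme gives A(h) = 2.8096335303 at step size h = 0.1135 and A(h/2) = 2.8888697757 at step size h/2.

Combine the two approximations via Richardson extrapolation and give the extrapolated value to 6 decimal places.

Leading term ∝ h^2; use weight 4 = 2^2.
2^2*A(h/2) = 11.5554791028; minus A(h) gives 8.7458455725.
(4*2.8888697757 − 2.8096335303)/(4 − 1) = 2.9152818575

2.915282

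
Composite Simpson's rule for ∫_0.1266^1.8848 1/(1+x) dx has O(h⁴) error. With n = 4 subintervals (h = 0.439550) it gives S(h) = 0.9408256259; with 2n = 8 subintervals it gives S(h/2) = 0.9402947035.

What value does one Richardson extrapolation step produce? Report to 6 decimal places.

r = 4: numerator weight 16, denominator 15.
A(h/2) − A(h) = 0.9402947035 − 0.9408256259 = -0.0005309224
Correction (A(h/2) − A(h))/(16 − 1) = (-0.0005309224)/15 = -0.0000353948
R = A(h/2) + (A(h/2) − A(h))/15 = 0.9402947035 − 0.0000353948 = 0.9402593087

0.940259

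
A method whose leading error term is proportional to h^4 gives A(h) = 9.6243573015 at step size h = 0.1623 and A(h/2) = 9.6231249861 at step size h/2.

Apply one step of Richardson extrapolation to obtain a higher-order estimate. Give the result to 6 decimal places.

The method has order 4: 2^4 = 16.
Weighted: 153.9699997776 − 9.6243573015 = 144.3456424761
Extrapolated: 144.3456424761 / 15 = 9.6230428317

9.623043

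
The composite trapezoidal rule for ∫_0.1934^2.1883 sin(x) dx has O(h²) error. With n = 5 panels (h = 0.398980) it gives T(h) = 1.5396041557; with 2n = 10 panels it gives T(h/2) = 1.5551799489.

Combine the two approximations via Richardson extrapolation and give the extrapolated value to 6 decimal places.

1.560372

The method has order 2: 2^2 = 4.
Weighted: 6.2207197956 − 1.5396041557 = 4.6811156399
(4·1.5551799489 − 1.5396041557)/(4 − 1) = 1.5603718800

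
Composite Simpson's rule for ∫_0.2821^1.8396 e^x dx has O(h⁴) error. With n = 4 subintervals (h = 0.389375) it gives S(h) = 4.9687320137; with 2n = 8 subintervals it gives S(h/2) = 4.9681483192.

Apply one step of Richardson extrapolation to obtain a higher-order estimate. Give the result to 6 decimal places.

Method order is 4; weight 2^4 = 16.
16×4.9681483192 = 79.4903731072; 79.4903731072 − 4.9687320137 = 74.5216410935
(16×4.9681483192 − 4.9687320137)/(16 − 1) = 4.9681094062
Shift from A(h/2): −0.0000389130.

4.968109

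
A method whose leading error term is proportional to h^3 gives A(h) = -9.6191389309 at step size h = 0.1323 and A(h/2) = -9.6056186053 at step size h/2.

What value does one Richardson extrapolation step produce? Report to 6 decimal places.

-9.603687

r = 3: numerator weight 8, denominator 7.
8 × (-9.6056186053) = -76.8449488424; subtract (-9.6191389309) → -67.2258099115
Divide by 2^3 − 1 = 7.
(8 × (-9.6056186053) − (-9.6191389309))/(8 − 1) = -9.6036871302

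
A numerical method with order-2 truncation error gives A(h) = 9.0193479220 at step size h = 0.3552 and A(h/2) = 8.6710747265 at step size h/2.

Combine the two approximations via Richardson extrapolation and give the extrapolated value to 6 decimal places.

8.554984

The method has order 2: 2^2 = 4.
Numerator 4 × A(h/2) − A(h) = 4 × 8.6710747265 − 9.0193479220 = 25.6649509840
Extrapolated: 25.6649509840 / 3 = 8.5549836613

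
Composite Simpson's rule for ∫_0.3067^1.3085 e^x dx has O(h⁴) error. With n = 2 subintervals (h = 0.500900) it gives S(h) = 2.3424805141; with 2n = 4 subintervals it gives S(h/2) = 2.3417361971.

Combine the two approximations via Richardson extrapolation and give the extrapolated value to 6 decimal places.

r = 4, so 2^r = 16.
16 × 2.3417361971 = 37.4677791536; subtract 2.3424805141 → 35.1252986395
Denominator 16 − 1 = 15.
Extrapolated: 35.1252986395 / 15 = 2.3416865760

2.341687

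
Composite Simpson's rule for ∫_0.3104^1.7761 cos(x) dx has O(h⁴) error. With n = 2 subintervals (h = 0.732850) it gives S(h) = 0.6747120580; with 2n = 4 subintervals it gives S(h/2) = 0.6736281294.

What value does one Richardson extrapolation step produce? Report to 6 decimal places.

0.673556

Method order is 4; weight 2^4 = 16.
A(h/2) − A(h) = 0.6736281294 − 0.6747120580 = -0.0010839286
Divide by 2^4 − 1 = 15: (-0.0010839286)/15 = -0.0000722619
R = 0.6736281294 − 0.0000722619 = 0.6735558675
Correction |R − A(h/2)| = 7.226e-05; gap |A(h/2) − A(h)| = 1.084e-03.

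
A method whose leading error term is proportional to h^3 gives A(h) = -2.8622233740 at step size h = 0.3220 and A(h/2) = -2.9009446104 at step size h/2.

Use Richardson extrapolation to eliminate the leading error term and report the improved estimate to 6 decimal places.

With r = 3 the leading error scales as h^3, so the weight is 2^3 = 8.
Top: 8(-2.9009446104) − (-2.8622233740) = -20.3453335092
Divide by 2^3 − 1 = 7.
(-20.3453335092) ÷ 7 = -2.9064762156

-2.906476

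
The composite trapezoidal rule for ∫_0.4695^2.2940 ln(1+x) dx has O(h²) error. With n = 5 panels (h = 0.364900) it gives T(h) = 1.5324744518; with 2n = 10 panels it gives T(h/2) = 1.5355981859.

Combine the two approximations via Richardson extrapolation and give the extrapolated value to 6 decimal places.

1.536639

r = 2: numerator weight 4, denominator 3.
4*1.5355981859 = 6.1423927436; subtract 1.5324744518 → 4.6099182918
R = 4.6099182918/3 = 1.5366394306
Correction |R − A(h/2)| = 1.041e-03; gap |A(h/2) − A(h)| = 3.124e-03.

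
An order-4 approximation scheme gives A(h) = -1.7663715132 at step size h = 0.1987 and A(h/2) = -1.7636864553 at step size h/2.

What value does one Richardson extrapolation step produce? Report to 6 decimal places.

Order 4 gives 2^r = 16 and 2^r − 1 = 15.
16·(-1.7636864553) = -28.2189832848; subtract (-1.7663715132) → -26.4526117716
Divide by 2^4 − 1 = 15.
So the Richardson estimate is -1.7635074514.
Gap between inputs: 2.685e-03; correction applied: +0.0001790039.

-1.763507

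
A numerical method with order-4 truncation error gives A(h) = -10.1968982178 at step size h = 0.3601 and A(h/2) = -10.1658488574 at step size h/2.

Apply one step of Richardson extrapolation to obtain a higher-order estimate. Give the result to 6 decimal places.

Order 4 gives 2^r = 16 and 2^r − 1 = 15.
16*(-10.1658488574) = -162.6535817184; (-162.6535817184) − (-10.1968982178) = -152.4566835006
Divide by 2^4 − 1 = 15.
Result: -10.1637789000
Correction |R − A(h/2)| = 2.070e-03; gap |A(h/2) − A(h)| = 3.105e-02.

-10.163779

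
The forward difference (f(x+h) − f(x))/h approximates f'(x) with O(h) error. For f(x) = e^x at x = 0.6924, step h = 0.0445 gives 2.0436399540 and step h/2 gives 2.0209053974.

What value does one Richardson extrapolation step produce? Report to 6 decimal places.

Order 1 gives 2^r = 2 and 2^r − 1 = 1.
Difference of the inputs: 2.0209053974 − 2.0436399540 = -0.0227345566
Correction (A(h/2) − A(h))/(2 − 1) = (-0.0227345566)/1 = -0.0227345566
R = 2.0209053974 − 0.0227345566 = 1.9981708408
Shift from A(h/2): −0.0227345566.

1.998171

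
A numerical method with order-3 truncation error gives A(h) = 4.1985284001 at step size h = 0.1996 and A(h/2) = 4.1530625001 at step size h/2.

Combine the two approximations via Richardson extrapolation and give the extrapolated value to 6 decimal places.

r = 3, so 2^r = 8.
2^3 × A(h/2) = 33.2245000008; minus A(h) gives 29.0259716007.
(8 × 4.1530625001 − 4.1985284001)/(8 − 1) = 4.1465673715
Shift from A(h/2): −0.0064951286.

4.146567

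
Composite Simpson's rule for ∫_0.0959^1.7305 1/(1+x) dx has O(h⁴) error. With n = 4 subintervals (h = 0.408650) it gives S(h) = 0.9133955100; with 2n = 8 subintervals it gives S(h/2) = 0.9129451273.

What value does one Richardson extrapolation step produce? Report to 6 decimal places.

0.912915

The method has order 4: 2^4 = 16.
16·0.9129451273 − 0.9133955100 = 13.6937265268
Denominator 16 − 1 = 15.
R = 13.6937265268/15 = 0.9129151018
Correction |R − A(h/2)| = 3.003e-05; gap |A(h/2) − A(h)| = 4.504e-04.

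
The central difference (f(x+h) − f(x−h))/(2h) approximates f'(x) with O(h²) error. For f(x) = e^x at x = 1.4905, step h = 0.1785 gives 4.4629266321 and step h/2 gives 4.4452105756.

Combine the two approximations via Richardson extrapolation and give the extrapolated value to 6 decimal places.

4.439305

r = 2: numerator weight 4, denominator 3.
Numerator 4·A(h/2) − A(h) = 4·4.4452105756 − 4.4629266321 = 13.3179156703
Divide by 2^2 − 1 = 3.
Extrapolated: 13.3179156703 / 3 = 4.4393052234
Gap between inputs: 1.772e-02; correction applied: −0.0059053522.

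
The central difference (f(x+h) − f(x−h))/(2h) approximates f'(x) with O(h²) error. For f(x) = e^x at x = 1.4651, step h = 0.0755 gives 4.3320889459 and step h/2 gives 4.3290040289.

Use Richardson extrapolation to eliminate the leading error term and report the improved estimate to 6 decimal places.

The method has order 2: 2^2 = 4.
Top: 4(4.3290040289) − (4.3320889459) = 12.9839271697
12.9839271697 ÷ 3 = 4.3279757232

4.327976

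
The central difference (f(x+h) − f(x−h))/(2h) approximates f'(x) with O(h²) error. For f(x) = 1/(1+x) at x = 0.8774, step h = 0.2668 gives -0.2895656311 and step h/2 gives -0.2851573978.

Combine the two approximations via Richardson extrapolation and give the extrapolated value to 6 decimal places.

-0.283688

r = 2, so 2^r = 4.
2^2*A(h/2) = -1.1406295912; minus A(h) gives -0.8510639601.
(-0.8510639601) ÷ 3 = -0.2836879867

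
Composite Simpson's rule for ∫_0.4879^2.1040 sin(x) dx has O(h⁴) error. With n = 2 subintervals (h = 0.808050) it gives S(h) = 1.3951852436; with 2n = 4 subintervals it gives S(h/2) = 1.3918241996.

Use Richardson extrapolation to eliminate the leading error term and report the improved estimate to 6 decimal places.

1.391600

Order 4 gives 2^r = 16 and 2^r − 1 = 15.
Top: 16(1.3918241996) − (1.3951852436) = 20.8740019500
Divide by 2^4 − 1 = 15.
Extrapolated: 20.8740019500 / 15 = 1.3916001300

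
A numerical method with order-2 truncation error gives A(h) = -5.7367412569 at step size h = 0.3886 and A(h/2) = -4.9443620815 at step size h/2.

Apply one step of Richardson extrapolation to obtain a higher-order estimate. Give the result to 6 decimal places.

-4.680236

r = 2: numerator weight 4, denominator 3.
4×(-4.9443620815) = -19.7774483260; subtract (-5.7367412569) → -14.0407070691
Denominator 4 − 1 = 3.
(4×(-4.9443620815) − (-5.7367412569))/(4 − 1) = -4.6802356897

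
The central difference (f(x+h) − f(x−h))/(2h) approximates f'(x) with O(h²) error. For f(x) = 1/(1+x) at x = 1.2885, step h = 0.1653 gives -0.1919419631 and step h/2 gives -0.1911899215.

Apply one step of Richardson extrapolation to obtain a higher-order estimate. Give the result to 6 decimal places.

-0.190939

r = 2: numerator weight 4, denominator 3.
4 × (-0.1911899215) − (-0.1919419631) = -0.5728177229
Divide by 2^2 − 1 = 3.
R = (-0.5728177229)/3 = -0.1909392410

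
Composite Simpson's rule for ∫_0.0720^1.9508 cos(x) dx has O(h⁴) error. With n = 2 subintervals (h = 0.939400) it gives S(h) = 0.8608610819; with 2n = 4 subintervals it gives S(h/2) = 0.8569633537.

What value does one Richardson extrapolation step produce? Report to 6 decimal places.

r = 4, so 2^r = 16.
Top: 16(0.8569633537) − (0.8608610819) = 12.8505525773
Divide by 2^4 − 1 = 15.
So the Richardson estimate is 0.8567035052.
Gap between inputs: 3.898e-03; correction applied: −0.0002598485.

0.856704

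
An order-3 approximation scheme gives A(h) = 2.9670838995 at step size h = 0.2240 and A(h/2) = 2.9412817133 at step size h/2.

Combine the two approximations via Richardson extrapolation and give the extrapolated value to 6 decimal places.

Leading term ∝ h^3; use weight 8 = 2^3.
8×2.9412817133 − 2.9670838995 = 20.5631698069
Extrapolated: 20.5631698069 / 7 = 2.9375956867

2.937596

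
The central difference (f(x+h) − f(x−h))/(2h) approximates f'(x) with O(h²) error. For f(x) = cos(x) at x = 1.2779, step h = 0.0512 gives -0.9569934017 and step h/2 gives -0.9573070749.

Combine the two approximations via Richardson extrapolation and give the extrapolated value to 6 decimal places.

-0.957412

Leading term ∝ h^2; use weight 4 = 2^2.
2^2 × A(h/2) = -3.8292282996; minus A(h) gives -2.8722348979.
Denominator 4 − 1 = 3.
Result: -0.9574116326
Gap between inputs: 3.137e-04; correction applied: −0.0001045577.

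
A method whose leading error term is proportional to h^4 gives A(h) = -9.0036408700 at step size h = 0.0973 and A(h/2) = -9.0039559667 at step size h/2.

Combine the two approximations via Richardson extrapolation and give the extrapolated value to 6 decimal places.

-9.003977

Order 4 gives 2^r = 16 and 2^r − 1 = 15.
Numerator 16×A(h/2) − A(h) = 16×(-9.0039559667) − (-9.0036408700) = -135.0596545972
Denominator 16 − 1 = 15.
(16×(-9.0039559667) − (-9.0036408700))/(16 − 1) = -9.0039769731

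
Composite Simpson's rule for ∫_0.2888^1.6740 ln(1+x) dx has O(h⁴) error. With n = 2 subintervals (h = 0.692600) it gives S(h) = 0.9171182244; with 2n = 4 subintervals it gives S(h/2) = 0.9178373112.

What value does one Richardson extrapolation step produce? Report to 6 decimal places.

0.917885

Leading term ∝ h^4; use weight 16 = 2^4.
A(h/2) − A(h) = 0.9178373112 − 0.9171182244 = 0.0007190868
Divide by 2^4 − 1 = 15: 0.0007190868/15 = 0.0000479391
R = A(h/2) + (A(h/2) − A(h))/15 = 0.9178373112 + 0.0000479391 = 0.9178852503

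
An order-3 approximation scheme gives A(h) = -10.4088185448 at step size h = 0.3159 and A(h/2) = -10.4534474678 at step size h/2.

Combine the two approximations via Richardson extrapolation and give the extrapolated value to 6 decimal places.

-10.459823

Method order is 3; weight 2^3 = 8.
8×(-10.4534474678) = -83.6275797424; subtract (-10.4088185448) → -73.2187611976
(-73.2187611976) ÷ 7 = -10.4598230282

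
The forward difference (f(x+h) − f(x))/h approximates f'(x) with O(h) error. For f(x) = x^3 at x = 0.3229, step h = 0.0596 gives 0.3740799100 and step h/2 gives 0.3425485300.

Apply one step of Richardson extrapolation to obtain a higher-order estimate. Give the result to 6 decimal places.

Order 1 gives 2^r = 2 and 2^r − 1 = 1.
Top: 2(0.3425485300) − (0.3740799100) = 0.3110171500
(2*0.3425485300 − 0.3740799100)/(2 − 1) = 0.3110171500
Correction |R − A(h/2)| = 3.153e-02; gap |A(h/2) − A(h)| = 3.153e-02.

0.311017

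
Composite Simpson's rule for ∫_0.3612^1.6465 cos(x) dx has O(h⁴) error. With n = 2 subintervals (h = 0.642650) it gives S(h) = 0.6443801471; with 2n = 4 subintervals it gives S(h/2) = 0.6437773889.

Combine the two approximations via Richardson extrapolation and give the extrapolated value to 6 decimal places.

Leading term ∝ h^4; use weight 16 = 2^4.
Weighted: 10.3004382224 − 0.6443801471 = 9.6560580753
R = 9.6560580753/15 = 0.6437372050

0.643737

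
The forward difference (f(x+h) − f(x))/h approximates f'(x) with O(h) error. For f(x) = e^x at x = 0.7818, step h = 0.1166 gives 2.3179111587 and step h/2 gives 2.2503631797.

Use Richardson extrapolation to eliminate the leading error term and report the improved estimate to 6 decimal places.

The method has order 1: 2^1 = 2.
2×2.2503631797 − 2.3179111587 = 2.1828152007
2.1828152007 ÷ 1 = 2.1828152007

2.182815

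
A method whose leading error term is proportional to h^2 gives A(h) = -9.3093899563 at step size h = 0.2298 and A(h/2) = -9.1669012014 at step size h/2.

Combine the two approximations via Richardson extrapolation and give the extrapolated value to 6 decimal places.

Leading term ∝ h^2; use weight 4 = 2^2.
2^2*A(h/2) = -36.6676048056; minus A(h) gives -27.3582148493.
Denominator 4 − 1 = 3.
Result: -9.1194049498

-9.119405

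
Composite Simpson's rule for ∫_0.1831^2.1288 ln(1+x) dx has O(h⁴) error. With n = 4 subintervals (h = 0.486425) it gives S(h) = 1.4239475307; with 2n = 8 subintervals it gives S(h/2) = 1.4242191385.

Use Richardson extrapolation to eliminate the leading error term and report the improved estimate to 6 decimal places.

r = 4: numerator weight 16, denominator 15.
2^4×A(h/2) = 22.7875062160; minus A(h) gives 21.3635586853.
21.3635586853 ÷ 15 = 1.4242372457

1.424237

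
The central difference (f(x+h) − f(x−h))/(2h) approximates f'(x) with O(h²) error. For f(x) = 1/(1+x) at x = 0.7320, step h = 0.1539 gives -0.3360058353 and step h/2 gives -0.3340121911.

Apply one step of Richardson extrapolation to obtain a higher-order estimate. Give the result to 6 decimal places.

The method has order 2: 2^2 = 4.
Difference of the inputs: -0.3340121911 − (-0.3360058353) = 0.0019936442
Divide by 2^2 − 1 = 3: 0.0019936442/3 = 0.0006645481
R = A(h/2) + (A(h/2) − A(h))/3 = -0.3340121911 + 0.0006645481 = -0.3333476430

-0.333348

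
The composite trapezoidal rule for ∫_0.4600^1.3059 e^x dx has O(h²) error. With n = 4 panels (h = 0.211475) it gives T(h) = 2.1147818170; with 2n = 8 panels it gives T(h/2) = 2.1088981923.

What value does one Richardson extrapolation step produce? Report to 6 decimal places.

2.106937

Order 2 gives 2^r = 4 and 2^r − 1 = 3.
Weighted: 8.4355927692 − 2.1147818170 = 6.3208109522
Denominator 4 − 1 = 3.
Extrapolated: 6.3208109522 / 3 = 2.1069369841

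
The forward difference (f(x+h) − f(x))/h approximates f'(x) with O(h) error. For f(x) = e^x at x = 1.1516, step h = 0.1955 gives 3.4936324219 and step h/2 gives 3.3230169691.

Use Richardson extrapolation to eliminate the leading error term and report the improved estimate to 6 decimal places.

With r = 1 the leading error scales as h^1, so the weight is 2^1 = 2.
2^1 × A(h/2) = 6.6460339382; minus A(h) gives 3.1524015163.
Denominator 2 − 1 = 1.
(2 × 3.3230169691 − 3.4936324219)/(2 − 1) = 3.1524015163

3.152402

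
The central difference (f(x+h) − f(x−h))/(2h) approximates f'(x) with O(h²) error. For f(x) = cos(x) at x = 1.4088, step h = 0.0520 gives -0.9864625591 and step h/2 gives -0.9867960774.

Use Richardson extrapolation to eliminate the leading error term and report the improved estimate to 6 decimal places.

-0.986907

r = 2: numerator weight 4, denominator 3.
4 × (-0.9867960774) − (-0.9864625591) = -2.9607217505
(-2.9607217505) ÷ 3 = -0.9869072502
Correction |R − A(h/2)| = 1.112e-04; gap |A(h/2) − A(h)| = 3.335e-04.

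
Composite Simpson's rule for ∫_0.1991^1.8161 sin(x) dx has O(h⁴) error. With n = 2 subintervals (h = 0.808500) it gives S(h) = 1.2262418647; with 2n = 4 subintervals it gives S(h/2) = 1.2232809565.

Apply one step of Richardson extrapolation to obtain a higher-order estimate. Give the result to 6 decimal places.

Order 4 gives 2^r = 16 and 2^r − 1 = 15.
2^4 × A(h/2) = 19.5724953040; minus A(h) gives 18.3462534393.
18.3462534393 ÷ 15 = 1.2230835626

1.223084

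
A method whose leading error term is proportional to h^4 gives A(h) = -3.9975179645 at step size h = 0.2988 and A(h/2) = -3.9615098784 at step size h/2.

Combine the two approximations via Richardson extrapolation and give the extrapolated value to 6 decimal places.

-3.959109

r = 4: numerator weight 16, denominator 15.
A(h/2) − A(h) = -3.9615098784 − (-3.9975179645) = 0.0360080861
Divide by 2^4 − 1 = 15: 0.0360080861/15 = 0.0024005391
R = -3.9615098784 + 0.0024005391 = -3.9591093393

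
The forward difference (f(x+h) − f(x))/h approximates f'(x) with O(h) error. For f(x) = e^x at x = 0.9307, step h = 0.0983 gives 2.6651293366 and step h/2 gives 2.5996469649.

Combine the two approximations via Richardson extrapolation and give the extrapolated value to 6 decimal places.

2.534165

With r = 1 the leading error scales as h^1, so the weight is 2^1 = 2.
2×2.5996469649 = 5.1992939298; subtract 2.6651293366 → 2.5341645932
Denominator 2 − 1 = 1.
(2×2.5996469649 − 2.6651293366)/(2 − 1) = 2.5341645932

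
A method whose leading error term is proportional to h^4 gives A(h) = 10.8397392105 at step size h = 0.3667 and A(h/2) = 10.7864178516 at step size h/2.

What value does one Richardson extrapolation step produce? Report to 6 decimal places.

Leading term ∝ h^4; use weight 16 = 2^4.
A(h/2) − A(h) = 10.7864178516 − 10.8397392105 = -0.0533213589
Divide by 2^4 − 1 = 15: (-0.0533213589)/15 = -0.0035547573
R = 10.7864178516 − 0.0035547573 = 10.7828630943
Correction |R − A(h/2)| = 3.555e-03; gap |A(h/2) − A(h)| = 5.332e-02.

10.782863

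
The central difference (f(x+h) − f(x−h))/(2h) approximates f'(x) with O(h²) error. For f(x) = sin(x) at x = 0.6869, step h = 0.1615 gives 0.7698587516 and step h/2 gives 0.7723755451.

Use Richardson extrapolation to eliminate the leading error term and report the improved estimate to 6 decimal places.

With r = 2 the leading error scales as h^2, so the weight is 2^2 = 4.
A(h/2) − A(h) = 0.7723755451 − 0.7698587516 = 0.0025167935
Correction (A(h/2) − A(h))/(4 − 1) = 0.0025167935/3 = 0.0008389312
R = A(h/2) + (A(h/2) − A(h))/3 = 0.7723755451 + 0.0008389312 = 0.7732144763

0.773214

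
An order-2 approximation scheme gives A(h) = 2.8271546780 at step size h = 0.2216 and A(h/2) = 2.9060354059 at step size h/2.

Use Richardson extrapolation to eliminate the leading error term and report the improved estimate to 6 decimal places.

2.932329

With r = 2 the leading error scales as h^2, so the weight is 2^2 = 4.
2^2·A(h/2) = 11.6241416236; minus A(h) gives 8.7969869456.
R = 8.7969869456/3 = 2.9323289819
Shift from A(h/2): +0.0262935760.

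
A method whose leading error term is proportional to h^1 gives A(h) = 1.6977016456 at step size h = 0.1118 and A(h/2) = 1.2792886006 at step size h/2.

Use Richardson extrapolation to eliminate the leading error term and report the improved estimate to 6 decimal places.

0.860876

Method order is 1; weight 2^1 = 2.
2^1·A(h/2) = 2.5585772012; minus A(h) gives 0.8608755556.
(2·1.2792886006 − 1.6977016456)/(2 − 1) = 0.8608755556
Gap between inputs: 4.184e-01; correction applied: −0.4184130450.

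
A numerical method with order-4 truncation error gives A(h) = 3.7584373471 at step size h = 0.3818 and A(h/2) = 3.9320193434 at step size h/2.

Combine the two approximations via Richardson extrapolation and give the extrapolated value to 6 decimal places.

3.943591

Method order is 4; weight 2^4 = 16.
Top: 16(3.9320193434) − (3.7584373471) = 59.1538721473
Divide by 2^4 − 1 = 15.
So the Richardson estimate is 3.9435914765.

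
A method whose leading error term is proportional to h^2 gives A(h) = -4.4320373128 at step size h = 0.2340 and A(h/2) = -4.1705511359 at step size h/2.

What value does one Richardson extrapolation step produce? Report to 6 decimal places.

-4.083389

With r = 2 the leading error scales as h^2, so the weight is 2^2 = 4.
4×(-4.1705511359) = -16.6822045436; (-16.6822045436) − (-4.4320373128) = -12.2501672308
Divide by 2^2 − 1 = 3.
Extrapolated: (-12.2501672308) / 3 = -4.0833890769
Gap between inputs: 2.615e-01; correction applied: +0.0871620590.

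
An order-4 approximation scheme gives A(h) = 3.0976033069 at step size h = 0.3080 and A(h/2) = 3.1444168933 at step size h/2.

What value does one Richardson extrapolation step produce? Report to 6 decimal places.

With r = 4 the leading error scales as h^4, so the weight is 2^4 = 16.
16*3.1444168933 − 3.0976033069 = 47.2130669859
Denominator 16 − 1 = 15.
47.2130669859 ÷ 15 = 3.1475377991

3.147538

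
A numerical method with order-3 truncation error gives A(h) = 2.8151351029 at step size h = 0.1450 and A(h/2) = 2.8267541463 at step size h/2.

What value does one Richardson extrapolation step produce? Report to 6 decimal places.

2.828414

r = 3: numerator weight 8, denominator 7.
Top: 8(2.8267541463) − (2.8151351029) = 19.7988980675
Denominator 8 − 1 = 7.
19.7988980675 ÷ 7 = 2.8284140096
Gap between inputs: 1.162e-02; correction applied: +0.0016598633.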